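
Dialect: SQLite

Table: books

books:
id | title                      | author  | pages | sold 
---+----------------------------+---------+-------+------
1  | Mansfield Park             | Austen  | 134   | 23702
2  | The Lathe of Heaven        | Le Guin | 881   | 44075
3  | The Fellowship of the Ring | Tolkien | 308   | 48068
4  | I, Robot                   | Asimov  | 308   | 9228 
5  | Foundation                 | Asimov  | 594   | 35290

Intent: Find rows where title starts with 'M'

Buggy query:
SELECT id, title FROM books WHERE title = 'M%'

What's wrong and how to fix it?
Bug: '=' compares the literal string including the % character; pattern matching needs LIKE

Fix: Use LIKE for wildcard pattern matching

Corrected query:
SELECT id, title FROM books WHERE title LIKE 'M%'

Result:
id | title         
---+---------------
1  | Mansfield Park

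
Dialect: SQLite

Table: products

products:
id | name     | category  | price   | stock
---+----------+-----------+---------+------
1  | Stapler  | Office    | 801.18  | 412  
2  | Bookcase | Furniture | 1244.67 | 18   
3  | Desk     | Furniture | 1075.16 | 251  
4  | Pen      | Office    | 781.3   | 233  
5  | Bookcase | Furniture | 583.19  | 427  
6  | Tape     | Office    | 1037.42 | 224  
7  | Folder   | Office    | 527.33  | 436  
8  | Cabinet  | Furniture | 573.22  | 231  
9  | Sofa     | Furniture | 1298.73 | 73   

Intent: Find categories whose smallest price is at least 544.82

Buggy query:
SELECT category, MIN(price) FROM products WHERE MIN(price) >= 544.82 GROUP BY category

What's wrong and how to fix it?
Bug: MIN() in WHERE is a misuse of aggregate

Fix: Use HAVING for the per-group MIN condition

Corrected query:
SELECT category, MIN(price) FROM products GROUP BY category HAVING MIN(price) >= 544.82

Result:
category  | MIN(price)
----------+-----------
Furniture | 573.22    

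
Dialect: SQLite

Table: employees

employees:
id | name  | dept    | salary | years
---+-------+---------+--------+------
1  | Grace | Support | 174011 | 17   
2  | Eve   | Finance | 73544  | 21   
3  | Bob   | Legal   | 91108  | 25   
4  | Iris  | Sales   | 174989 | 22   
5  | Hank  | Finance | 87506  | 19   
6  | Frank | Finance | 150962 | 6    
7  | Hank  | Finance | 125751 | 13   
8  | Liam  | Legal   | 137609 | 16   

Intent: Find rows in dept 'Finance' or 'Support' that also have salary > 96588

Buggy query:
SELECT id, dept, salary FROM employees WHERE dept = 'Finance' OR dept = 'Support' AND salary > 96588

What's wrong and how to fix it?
Bug: Without parentheses, AND is evaluated before OR, so the salary filter only applies to the 'Support' branch

Fix: Group the OR with parentheses (or use IN), then AND the threshold

Corrected query:
SELECT id, dept, salary FROM employees WHERE (dept = 'Finance' OR dept = 'Support') AND salary > 96588

Result:
id | dept    | salary
---+---------+-------
1  | Support | 174011
6  | Finance | 150962
7  | Finance | 125751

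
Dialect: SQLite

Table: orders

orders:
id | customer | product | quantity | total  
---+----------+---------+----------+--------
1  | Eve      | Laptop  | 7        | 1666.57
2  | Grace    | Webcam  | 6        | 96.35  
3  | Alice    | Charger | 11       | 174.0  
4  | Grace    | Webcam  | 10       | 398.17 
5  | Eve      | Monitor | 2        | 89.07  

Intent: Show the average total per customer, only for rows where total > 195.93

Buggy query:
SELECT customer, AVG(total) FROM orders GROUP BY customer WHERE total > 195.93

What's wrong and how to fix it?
Bug: WHERE cannot follow GROUP BY

Fix: Place WHERE between FROM and GROUP BY

Corrected query:
SELECT customer, AVG(total) FROM orders WHERE total > 195.93 GROUP BY customer

Result:
customer | AVG(total)
---------+-----------
Eve      | 1666.57   
Grace    | 398.17    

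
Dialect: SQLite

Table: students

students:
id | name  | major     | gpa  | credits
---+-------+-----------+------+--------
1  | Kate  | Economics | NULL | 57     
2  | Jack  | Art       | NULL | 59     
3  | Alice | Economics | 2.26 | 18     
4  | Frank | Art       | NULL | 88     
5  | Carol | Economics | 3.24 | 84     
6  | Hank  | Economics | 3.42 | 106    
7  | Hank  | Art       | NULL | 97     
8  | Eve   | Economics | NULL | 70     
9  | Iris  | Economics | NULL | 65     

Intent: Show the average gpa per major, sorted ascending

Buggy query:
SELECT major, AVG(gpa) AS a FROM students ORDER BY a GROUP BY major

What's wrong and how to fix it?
Bug: ORDER BY appears before GROUP BY; SQL clause order requires GROUP BY first

Fix: Move ORDER BY to the end, after GROUP BY

Corrected query:
SELECT major, AVG(gpa) AS a FROM students GROUP BY major ORDER BY a

Result:
major     | a       
----------+---------
Art       | NULL    
Economics | 2.973333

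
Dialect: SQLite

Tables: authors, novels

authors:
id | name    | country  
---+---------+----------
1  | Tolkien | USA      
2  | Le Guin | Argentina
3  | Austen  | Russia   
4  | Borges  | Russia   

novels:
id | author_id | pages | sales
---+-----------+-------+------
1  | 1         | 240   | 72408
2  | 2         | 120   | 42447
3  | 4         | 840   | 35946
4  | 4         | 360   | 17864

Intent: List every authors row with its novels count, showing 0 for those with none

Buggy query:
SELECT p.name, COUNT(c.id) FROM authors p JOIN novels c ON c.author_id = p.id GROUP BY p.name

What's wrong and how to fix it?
Bug: INNER JOIN drops authors rows that have no matching novels rows

Fix: Use LEFT JOIN so parents without children still appear (COUNT(c.id) gives 0)

Corrected query:
SELECT p.name, COUNT(c.id) FROM authors p LEFT JOIN novels c ON c.author_id = p.id GROUP BY p.name

Result:
name    | COUNT(c.id)
--------+------------
Austen  | 0          
Borges  | 2          
Le Guin | 1          
Tolkien | 1          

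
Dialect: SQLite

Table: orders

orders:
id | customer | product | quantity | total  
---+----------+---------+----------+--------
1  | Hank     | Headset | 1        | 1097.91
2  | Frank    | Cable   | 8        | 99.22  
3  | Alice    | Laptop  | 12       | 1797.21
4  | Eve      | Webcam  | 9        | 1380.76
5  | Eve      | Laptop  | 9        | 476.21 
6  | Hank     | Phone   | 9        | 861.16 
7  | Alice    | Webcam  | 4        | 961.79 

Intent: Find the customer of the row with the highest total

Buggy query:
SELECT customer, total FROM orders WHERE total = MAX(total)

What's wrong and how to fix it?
Bug: WHERE is evaluated per row; an aggregate over the whole table isn't defined there

Fix: Use a subquery: WHERE total = (SELECT MAX(total) FROM orders)

Corrected query:
SELECT customer, total FROM orders WHERE total = (SELECT MAX(total) FROM orders)

Result:
customer | total  
---------+--------
Alice    | 1797.21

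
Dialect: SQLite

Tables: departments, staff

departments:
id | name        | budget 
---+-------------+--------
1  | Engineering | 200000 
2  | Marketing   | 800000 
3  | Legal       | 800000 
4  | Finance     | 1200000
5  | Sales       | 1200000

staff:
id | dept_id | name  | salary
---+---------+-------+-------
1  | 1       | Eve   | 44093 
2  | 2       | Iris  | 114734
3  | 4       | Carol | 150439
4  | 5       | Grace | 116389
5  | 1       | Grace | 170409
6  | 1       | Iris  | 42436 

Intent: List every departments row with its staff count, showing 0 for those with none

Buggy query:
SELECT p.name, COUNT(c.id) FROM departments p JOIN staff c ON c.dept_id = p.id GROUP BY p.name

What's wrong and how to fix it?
Bug: An inner join excludes parents with zero children

Fix: Use LEFT JOIN so parents without children still appear (COUNT(c.id) gives 0)

Corrected query:
SELECT p.name, COUNT(c.id) FROM departments p LEFT JOIN staff c ON c.dept_id = p.id GROUP BY p.name

Result:
name        | COUNT(c.id)
------------+------------
Engineering | 3          
Finance     | 1          
Legal       | 0          
Marketing   | 1          
Sales       | 1          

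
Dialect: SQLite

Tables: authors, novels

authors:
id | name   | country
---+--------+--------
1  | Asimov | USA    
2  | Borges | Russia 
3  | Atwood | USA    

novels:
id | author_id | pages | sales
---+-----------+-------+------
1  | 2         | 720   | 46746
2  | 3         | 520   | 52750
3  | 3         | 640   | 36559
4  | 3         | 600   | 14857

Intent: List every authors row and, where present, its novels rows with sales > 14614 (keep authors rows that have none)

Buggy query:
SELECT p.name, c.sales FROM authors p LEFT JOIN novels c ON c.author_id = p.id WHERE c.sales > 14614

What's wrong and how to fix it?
Bug: Filtering c.sales in WHERE discards the NULL rows produced by LEFT JOIN, turning it into an inner join

Fix: Put 'c.sales > 14614' in the JOIN's ON clause instead of WHERE

Corrected query:
SELECT p.name, c.sales FROM authors p LEFT JOIN novels c ON c.author_id = p.id AND c.sales > 14614

Result:
name   | sales
-------+------
Asimov | NULL 
Borges | 46746
Atwood | 14857
Atwood | 36559
Atwood | 52750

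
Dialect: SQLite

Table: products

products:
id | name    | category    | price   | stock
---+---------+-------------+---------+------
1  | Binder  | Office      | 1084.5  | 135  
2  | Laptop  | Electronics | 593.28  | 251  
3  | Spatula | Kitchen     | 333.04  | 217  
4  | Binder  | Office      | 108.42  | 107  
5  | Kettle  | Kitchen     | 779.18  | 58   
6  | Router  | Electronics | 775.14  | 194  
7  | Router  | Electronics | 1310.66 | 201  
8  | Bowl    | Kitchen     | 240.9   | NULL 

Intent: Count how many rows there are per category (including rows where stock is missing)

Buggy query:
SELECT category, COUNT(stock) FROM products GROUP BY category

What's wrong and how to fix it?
Bug: COUNT(stock) skips NULLs, so groups with missing stock are undercounted

Fix: Replace COUNT(stock) with COUNT(*)

Corrected query:
SELECT category, COUNT(*) FROM products GROUP BY category

Result:
category    | COUNT(*)
------------+---------
Electronics | 3       
Kitchen     | 3       
Office      | 2       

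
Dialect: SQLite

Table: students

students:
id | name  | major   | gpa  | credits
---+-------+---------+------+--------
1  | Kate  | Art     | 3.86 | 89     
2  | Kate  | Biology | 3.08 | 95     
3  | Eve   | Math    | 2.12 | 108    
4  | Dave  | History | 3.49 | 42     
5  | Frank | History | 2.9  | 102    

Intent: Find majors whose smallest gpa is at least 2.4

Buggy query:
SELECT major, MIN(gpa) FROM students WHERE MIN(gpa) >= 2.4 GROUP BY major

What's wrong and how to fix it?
Bug: MIN() in WHERE is a misuse of aggregate

Fix: Use HAVING for the per-group MIN condition

Corrected query:
SELECT major, MIN(gpa) FROM students GROUP BY major HAVING MIN(gpa) >= 2.4

Result:
major   | MIN(gpa)
--------+---------
Art     | 3.86    
Biology | 3.08    
History | 2.9     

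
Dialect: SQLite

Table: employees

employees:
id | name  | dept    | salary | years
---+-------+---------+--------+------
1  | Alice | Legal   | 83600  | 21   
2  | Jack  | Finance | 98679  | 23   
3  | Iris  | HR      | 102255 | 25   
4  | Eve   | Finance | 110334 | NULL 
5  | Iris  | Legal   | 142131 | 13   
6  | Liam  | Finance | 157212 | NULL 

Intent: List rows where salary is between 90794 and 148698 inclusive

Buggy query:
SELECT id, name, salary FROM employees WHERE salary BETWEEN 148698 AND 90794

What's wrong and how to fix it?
Bug: The bounds are reversed; BETWEEN a AND b requires a <= b to match anything

Fix: Swap the bounds so the smaller value comes first

Corrected query:
SELECT id, name, salary FROM employees WHERE salary BETWEEN 90794 AND 148698

Result:
id | name | salary
---+------+-------
2  | Jack | 98679 
3  | Iris | 102255
4  | Eve  | 110334
5  | Iris | 142131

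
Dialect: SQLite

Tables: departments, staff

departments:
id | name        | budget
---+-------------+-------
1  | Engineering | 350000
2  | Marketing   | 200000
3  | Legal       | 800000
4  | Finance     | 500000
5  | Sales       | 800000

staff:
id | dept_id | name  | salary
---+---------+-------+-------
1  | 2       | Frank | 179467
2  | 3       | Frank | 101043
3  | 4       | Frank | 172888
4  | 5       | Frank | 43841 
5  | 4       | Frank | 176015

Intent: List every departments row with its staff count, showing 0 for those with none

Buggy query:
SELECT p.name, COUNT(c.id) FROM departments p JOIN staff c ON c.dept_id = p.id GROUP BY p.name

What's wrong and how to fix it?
Bug: An inner join excludes parents with zero children

Fix: Switch to LEFT JOIN to retain unmatched parent rows

Corrected query:
SELECT p.name, COUNT(c.id) FROM departments p LEFT JOIN staff c ON c.dept_id = p.id GROUP BY p.name

Result:
name        | COUNT(c.id)
------------+------------
Engineering | 0          
Finance     | 2          
Legal       | 1          
Marketing   | 1          
Sales       | 1          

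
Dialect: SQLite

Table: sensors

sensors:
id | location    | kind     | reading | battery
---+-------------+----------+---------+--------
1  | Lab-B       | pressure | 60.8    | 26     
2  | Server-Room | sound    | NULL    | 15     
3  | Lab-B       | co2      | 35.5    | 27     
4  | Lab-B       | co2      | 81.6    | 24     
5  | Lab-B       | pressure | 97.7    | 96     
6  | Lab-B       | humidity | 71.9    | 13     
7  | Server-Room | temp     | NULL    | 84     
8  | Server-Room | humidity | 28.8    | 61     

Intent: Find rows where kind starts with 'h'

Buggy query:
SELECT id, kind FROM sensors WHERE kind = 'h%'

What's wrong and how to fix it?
Bug: '=' compares the literal string including the % character; pattern matching needs LIKE

Fix: Use LIKE for wildcard pattern matching

Corrected query:
SELECT id, kind FROM sensors WHERE kind LIKE 'h%'

Result:
id | kind    
---+---------
6  | humidity
8  | humidity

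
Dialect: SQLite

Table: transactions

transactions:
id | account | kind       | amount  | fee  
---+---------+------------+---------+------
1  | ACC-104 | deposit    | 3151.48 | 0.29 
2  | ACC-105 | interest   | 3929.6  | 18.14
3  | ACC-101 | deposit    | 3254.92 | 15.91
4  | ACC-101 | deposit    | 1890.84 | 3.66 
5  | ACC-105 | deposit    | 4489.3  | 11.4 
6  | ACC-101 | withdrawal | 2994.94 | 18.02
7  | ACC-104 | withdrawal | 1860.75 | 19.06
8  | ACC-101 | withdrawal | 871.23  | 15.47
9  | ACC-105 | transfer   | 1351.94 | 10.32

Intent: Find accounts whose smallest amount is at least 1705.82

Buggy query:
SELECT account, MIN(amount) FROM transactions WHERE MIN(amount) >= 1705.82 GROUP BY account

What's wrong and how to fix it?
Bug: Aggregates like MIN are computed per group after WHERE runs

Fix: Use HAVING for the per-group MIN condition

Corrected query:
SELECT account, MIN(amount) FROM transactions GROUP BY account HAVING MIN(amount) >= 1705.82

Result:
account | MIN(amount)
--------+------------
ACC-104 | 1860.75    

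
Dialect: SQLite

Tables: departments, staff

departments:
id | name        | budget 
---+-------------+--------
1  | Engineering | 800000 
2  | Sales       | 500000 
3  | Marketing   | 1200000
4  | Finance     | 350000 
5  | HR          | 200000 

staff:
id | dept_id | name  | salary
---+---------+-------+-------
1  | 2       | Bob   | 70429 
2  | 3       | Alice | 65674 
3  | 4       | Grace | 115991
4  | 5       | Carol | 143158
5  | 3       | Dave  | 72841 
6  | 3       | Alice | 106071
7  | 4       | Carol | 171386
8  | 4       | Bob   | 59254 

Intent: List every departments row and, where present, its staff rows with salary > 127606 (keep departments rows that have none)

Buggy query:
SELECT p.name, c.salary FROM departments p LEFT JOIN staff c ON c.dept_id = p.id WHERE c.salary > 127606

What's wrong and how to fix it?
Bug: A WHERE condition on the right-hand table after LEFT JOIN drops unmatched parents

Fix: Move the right-table condition into the ON clause so unmatched parents are kept

Corrected query:
SELECT p.name, c.salary FROM departments p LEFT JOIN staff c ON c.dept_id = p.id AND c.salary > 127606

Result:
name        | salary
------------+-------
Engineering | NULL  
Sales       | NULL  
Marketing   | NULL  
Finance     | 171386
HR          | 143158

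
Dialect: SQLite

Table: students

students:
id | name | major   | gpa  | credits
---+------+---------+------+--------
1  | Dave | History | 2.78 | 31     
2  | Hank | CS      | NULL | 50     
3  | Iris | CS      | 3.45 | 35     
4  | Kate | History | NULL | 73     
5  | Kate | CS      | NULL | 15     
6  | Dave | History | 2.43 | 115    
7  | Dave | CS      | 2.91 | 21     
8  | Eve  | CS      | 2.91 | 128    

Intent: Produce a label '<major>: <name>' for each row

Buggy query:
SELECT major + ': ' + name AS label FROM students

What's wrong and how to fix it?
Bug: SQLite uses || for string concatenation; + coerces text to numbers (yielding 0)

Fix: Replace + with || to concatenate text

Corrected query:
SELECT major || ': ' || name AS label FROM students

Result:
label        
-------------
History: Dave
CS: Hank     
CS: Iris     
History: Kate
CS: Kate     
History: Dave
CS: Dave     
CS: Eve      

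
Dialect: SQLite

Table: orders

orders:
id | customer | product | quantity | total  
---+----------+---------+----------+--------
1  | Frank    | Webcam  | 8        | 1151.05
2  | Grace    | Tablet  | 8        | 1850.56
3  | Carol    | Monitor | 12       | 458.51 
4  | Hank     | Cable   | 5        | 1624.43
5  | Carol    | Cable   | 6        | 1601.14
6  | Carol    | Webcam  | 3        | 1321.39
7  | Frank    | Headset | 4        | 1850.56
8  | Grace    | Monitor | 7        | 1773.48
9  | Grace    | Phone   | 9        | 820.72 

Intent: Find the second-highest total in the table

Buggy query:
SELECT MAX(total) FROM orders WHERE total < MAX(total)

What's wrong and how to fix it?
Bug: MAX(total) on the right of the comparison is an aggregate-in-WHERE error

Fix: Put the inner MAX in a scalar subquery

Corrected query:
SELECT MAX(total) FROM orders WHERE total < (SELECT MAX(total) FROM orders)

Result:
MAX(total)
----------
1773.48   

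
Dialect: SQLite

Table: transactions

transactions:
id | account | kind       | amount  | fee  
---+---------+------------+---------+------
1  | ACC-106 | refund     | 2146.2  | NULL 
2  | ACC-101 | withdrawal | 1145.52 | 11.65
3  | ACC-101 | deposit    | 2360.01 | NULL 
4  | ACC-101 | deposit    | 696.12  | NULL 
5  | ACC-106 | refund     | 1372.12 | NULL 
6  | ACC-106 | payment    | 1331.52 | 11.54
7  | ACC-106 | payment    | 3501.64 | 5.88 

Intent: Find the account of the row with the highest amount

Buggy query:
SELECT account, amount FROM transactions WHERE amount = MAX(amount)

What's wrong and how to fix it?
Bug: MAX(amount) is an aggregate and cannot be used directly in WHERE

Fix: Wrap MAX in a scalar subquery so WHERE compares against a single value

Corrected query:
SELECT account, amount FROM transactions WHERE amount = (SELECT MAX(amount) FROM transactions)

Result:
account | amount 
--------+--------
ACC-106 | 3501.64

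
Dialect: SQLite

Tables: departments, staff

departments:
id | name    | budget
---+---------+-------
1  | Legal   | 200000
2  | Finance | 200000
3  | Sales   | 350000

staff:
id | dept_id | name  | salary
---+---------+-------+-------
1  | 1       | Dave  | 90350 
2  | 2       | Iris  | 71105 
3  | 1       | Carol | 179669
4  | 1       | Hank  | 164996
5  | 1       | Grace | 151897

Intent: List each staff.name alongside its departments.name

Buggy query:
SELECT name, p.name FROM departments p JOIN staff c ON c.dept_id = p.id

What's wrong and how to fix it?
Bug: Both tables have a 'name' column; the unqualified reference is ambiguous

Fix: Prefix ambiguous columns with the table alias

Corrected query:
SELECT c.name, p.name FROM departments p JOIN staff c ON c.dept_id = p.id

Result:
name  | name   
------+--------
Dave  | Legal  
Iris  | Finance
Carol | Legal  
Hank  | Legal  
Grace | Legal  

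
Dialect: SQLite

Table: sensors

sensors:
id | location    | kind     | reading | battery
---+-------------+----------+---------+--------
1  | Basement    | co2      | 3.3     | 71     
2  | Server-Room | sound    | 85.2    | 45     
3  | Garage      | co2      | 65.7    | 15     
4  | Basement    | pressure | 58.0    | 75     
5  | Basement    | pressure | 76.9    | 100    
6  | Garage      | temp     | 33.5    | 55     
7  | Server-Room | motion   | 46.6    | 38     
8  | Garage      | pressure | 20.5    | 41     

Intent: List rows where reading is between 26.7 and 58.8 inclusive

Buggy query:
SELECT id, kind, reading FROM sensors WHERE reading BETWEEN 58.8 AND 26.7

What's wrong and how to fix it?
Bug: BETWEEN expects the lower bound first; with 58.8 AND 26.7 the range is empty

Fix: Write BETWEEN 26.7 AND 58.8

Corrected query:
SELECT id, kind, reading FROM sensors WHERE reading BETWEEN 26.7 AND 58.8

Result:
id | kind     | reading
---+----------+--------
4  | pressure | 58     
6  | temp     | 33.5   
7  | motion   | 46.6   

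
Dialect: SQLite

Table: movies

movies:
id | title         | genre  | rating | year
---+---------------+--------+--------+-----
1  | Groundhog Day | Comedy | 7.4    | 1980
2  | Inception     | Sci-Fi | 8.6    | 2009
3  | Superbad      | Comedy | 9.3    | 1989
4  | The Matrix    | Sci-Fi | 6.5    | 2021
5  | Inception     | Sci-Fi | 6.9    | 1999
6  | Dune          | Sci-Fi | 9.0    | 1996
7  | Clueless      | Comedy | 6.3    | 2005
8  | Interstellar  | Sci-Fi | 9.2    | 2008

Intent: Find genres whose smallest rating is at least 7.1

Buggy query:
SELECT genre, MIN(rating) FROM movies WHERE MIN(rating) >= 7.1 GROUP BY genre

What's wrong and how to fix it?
Bug: MIN() in WHERE is a misuse of aggregate

Fix: Use HAVING for the per-group MIN condition

Corrected query:
SELECT genre, MIN(rating) FROM movies GROUP BY genre HAVING MIN(rating) >= 7.1

Result:
(no rows)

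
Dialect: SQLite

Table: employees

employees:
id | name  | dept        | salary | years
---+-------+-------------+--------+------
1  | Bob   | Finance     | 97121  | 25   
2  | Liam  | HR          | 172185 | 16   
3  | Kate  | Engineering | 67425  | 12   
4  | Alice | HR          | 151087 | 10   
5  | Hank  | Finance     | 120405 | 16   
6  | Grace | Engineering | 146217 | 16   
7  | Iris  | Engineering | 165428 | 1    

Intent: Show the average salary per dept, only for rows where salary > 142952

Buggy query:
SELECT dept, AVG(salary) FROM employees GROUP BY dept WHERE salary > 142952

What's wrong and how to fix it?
Bug: Row-level WHERE must come before GROUP BY in the clause order

Fix: Move the WHERE clause before GROUP BY

Corrected query:
SELECT dept, AVG(salary) FROM employees WHERE salary > 142952 GROUP BY dept

Result:
dept        | AVG(salary)
------------+------------
Engineering | 155822.5   
HR          | 161636     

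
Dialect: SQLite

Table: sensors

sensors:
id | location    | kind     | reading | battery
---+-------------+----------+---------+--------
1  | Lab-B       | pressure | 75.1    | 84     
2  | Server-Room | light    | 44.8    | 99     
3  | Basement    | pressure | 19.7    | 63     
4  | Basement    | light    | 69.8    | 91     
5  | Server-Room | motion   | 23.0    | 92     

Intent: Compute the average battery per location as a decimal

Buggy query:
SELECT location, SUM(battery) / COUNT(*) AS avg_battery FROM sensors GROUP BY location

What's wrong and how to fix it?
Bug: SUM(battery) and COUNT(*) are both integers; the division truncates the fractional part

Fix: Multiply by 1.0 (or CAST to REAL) to force floating-point division

Corrected query:
SELECT location, SUM(battery) * 1.0 / COUNT(*) AS avg_battery FROM sensors GROUP BY location

Result:
location    | avg_battery
------------+------------
Basement    | 77         
Lab-B       | 84         
Server-Room | 95.5       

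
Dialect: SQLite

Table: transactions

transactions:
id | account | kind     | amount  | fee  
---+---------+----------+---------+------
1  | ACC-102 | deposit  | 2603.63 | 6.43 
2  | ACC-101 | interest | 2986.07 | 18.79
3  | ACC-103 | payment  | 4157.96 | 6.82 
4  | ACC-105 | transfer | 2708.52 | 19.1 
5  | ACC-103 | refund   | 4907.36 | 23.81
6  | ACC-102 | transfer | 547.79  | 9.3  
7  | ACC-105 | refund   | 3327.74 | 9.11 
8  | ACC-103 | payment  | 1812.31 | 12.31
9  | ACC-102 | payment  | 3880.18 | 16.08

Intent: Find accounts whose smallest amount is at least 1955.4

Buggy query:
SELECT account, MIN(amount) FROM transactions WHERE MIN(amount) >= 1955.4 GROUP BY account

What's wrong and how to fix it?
Bug: Aggregates like MIN are computed per group after WHERE runs

Fix: Use HAVING for the per-group MIN condition

Corrected query:
SELECT account, MIN(amount) FROM transactions GROUP BY account HAVING MIN(amount) >= 1955.4

Result:
account | MIN(amount)
--------+------------
ACC-101 | 2986.07    
ACC-105 | 2708.52    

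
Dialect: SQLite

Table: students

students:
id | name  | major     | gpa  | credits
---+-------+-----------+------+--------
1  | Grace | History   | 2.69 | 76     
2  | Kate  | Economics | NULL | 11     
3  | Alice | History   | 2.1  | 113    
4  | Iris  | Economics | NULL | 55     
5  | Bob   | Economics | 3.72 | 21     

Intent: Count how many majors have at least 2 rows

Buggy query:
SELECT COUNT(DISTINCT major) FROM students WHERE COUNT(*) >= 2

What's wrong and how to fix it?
Bug: WHERE filters individual rows, not groups, so a group-level COUNT is invalid there

Fix: Group first with HAVING COUNT(*) >= 2, then COUNT the resulting groups

Corrected query:
SELECT COUNT(*) FROM (SELECT major FROM students GROUP BY major HAVING COUNT(*) >= 2)

Result:
COUNT(*)
--------
2       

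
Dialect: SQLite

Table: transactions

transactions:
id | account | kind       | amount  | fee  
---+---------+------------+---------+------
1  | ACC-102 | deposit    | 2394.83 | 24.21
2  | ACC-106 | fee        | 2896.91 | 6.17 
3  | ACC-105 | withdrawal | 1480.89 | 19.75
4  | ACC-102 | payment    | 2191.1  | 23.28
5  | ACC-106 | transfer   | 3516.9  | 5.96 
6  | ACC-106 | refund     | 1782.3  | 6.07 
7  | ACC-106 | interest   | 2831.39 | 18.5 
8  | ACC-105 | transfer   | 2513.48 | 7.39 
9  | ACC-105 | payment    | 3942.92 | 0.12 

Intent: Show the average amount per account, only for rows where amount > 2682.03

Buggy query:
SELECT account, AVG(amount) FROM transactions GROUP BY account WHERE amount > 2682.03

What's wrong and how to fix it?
Bug: WHERE cannot follow GROUP BY

Fix: Place WHERE between FROM and GROUP BY

Corrected query:
SELECT account, AVG(amount) FROM transactions WHERE amount > 2682.03 GROUP BY account

Result:
account | AVG(amount)
--------+------------
ACC-105 | 3942.92    
ACC-106 | 3081.733333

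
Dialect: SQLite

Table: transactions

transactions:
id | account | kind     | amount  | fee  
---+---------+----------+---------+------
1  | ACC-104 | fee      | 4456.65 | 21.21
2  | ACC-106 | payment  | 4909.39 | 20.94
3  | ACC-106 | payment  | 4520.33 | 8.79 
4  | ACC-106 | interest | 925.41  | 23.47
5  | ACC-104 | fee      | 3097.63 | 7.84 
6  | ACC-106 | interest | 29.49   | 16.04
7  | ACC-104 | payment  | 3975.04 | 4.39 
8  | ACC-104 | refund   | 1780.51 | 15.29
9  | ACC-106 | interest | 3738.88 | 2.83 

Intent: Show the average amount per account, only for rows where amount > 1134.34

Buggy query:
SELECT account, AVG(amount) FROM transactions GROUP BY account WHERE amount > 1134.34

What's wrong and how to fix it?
Bug: WHERE cannot follow GROUP BY

Fix: Place WHERE between FROM and GROUP BY

Corrected query:
SELECT account, AVG(amount) FROM transactions WHERE amount > 1134.34 GROUP BY account

Result:
account | AVG(amount)
--------+------------
ACC-104 | 3327.4575  
ACC-106 | 4389.533333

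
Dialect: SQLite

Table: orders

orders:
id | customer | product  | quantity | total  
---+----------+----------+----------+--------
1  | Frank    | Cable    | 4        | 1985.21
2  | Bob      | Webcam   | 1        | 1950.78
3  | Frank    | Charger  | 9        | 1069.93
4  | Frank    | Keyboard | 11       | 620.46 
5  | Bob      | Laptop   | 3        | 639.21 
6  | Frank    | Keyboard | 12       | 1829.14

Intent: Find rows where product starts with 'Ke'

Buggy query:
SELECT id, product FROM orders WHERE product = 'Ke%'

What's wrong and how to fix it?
Bug: Wildcards only work with LIKE; '=' treats '%' as a literal character

Fix: Replace '=' with LIKE so 'Ke%' is treated as a pattern

Corrected query:
SELECT id, product FROM orders WHERE product LIKE 'Ke%'

Result:
id | product 
---+---------
4  | Keyboard
6  | Keyboard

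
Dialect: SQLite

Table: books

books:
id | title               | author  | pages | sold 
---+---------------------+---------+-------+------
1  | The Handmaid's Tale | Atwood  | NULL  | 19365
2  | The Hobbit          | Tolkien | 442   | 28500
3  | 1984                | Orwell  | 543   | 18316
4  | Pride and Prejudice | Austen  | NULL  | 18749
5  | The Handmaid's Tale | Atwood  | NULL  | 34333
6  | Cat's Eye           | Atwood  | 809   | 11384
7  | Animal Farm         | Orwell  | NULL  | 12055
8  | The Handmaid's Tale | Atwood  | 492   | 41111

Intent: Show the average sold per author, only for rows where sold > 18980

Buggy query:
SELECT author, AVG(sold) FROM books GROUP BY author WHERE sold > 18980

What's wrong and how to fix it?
Bug: Row-level WHERE must come before GROUP BY in the clause order

Fix: Move the WHERE clause before GROUP BY

Corrected query:
SELECT author, AVG(sold) FROM books WHERE sold > 18980 GROUP BY author

Result:
author  | AVG(sold)
--------+----------
Atwood  | 31603    
Tolkien | 28500    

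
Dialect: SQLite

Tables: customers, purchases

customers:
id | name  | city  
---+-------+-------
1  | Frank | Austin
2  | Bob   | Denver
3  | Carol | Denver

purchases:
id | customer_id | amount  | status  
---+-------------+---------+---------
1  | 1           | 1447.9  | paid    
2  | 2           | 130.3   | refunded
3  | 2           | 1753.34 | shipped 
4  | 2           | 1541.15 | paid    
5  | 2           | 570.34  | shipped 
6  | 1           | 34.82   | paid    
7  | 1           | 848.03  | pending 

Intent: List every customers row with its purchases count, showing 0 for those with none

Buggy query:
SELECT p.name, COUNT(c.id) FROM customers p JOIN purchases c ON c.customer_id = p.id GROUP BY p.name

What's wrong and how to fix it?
Bug: INNER JOIN drops customers rows that have no matching purchases rows

Fix: Switch to LEFT JOIN to retain unmatched parent rows

Corrected query:
SELECT p.name, COUNT(c.id) FROM customers p LEFT JOIN purchases c ON c.customer_id = p.id GROUP BY p.name

Result:
name  | COUNT(c.id)
------+------------
Bob   | 4          
Carol | 0          
Frank | 3          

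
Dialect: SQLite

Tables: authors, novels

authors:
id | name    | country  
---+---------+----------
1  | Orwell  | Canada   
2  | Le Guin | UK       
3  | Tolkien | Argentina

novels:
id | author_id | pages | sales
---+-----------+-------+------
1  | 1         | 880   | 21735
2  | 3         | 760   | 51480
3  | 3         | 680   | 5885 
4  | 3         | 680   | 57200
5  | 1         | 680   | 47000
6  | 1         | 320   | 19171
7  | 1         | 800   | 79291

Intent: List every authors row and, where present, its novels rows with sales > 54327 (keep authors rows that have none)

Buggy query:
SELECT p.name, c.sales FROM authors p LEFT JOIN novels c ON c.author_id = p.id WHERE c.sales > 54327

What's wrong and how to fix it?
Bug: Filtering c.sales in WHERE discards the NULL rows produced by LEFT JOIN, turning it into an inner join

Fix: Move the right-table condition into the ON clause so unmatched parents are kept

Corrected query:
SELECT p.name, c.sales FROM authors p LEFT JOIN novels c ON c.author_id = p.id AND c.sales > 54327

Result:
name    | sales
--------+------
Orwell  | 79291
Le Guin | NULL 
Tolkien | 57200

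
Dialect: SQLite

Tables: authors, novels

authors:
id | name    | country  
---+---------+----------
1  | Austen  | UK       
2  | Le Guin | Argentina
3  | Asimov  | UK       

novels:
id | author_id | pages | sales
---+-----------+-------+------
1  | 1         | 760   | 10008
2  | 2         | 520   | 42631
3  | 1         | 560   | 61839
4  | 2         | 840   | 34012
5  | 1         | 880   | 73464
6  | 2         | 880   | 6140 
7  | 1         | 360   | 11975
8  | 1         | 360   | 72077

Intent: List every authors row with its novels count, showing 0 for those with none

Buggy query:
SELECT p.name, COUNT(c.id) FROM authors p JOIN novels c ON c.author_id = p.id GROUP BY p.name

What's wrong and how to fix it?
Bug: An inner join excludes parents with zero children

Fix: Switch to LEFT JOIN to retain unmatched parent rows

Corrected query:
SELECT p.name, COUNT(c.id) FROM authors p LEFT JOIN novels c ON c.author_id = p.id GROUP BY p.name

Result:
name    | COUNT(c.id)
--------+------------
Asimov  | 0          
Austen  | 5          
Le Guin | 3          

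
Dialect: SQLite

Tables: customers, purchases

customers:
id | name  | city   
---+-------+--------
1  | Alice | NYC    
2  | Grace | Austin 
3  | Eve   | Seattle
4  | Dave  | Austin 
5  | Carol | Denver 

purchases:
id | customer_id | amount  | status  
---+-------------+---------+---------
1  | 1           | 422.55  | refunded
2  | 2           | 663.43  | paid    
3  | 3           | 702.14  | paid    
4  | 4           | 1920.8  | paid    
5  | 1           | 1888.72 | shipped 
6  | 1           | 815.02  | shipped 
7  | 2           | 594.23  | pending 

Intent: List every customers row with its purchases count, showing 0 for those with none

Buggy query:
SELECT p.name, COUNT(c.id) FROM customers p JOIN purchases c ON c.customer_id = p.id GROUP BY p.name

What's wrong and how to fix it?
Bug: INNER JOIN drops customers rows that have no matching purchases rows

Fix: Use LEFT JOIN so parents without children still appear (COUNT(c.id) gives 0)

Corrected query:
SELECT p.name, COUNT(c.id) FROM customers p LEFT JOIN purchases c ON c.customer_id = p.id GROUP BY p.name

Result:
name  | COUNT(c.id)
------+------------
Alice | 3          
Carol | 0          
Dave  | 1          
Eve   | 1          
Grace | 2          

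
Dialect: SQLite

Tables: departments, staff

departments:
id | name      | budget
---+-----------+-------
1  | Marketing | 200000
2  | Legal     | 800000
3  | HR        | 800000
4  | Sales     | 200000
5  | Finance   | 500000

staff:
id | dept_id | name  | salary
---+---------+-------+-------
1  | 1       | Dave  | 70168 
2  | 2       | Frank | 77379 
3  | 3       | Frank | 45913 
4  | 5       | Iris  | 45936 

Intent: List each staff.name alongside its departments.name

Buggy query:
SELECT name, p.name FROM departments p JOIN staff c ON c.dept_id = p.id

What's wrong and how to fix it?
Bug: Both tables have a 'name' column; the unqualified reference is ambiguous

Fix: Qualify the column with its table alias (c.name)

Corrected query:
SELECT c.name, p.name FROM departments p JOIN staff c ON c.dept_id = p.id

Result:
name  | name     
------+----------
Dave  | Marketing
Frank | Legal    
Frank | HR       
Iris  | Finance  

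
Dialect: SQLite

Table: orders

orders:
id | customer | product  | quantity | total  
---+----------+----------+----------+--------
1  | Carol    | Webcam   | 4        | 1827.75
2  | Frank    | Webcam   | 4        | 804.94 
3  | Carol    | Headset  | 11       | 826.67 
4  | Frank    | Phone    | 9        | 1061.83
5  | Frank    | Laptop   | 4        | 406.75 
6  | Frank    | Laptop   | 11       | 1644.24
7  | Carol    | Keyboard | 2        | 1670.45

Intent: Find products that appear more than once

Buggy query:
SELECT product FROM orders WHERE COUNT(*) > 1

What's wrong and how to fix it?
Bug: COUNT(*) is an aggregate and cannot be used in WHERE

Fix: Group first, then use HAVING for the count condition

Corrected query:
SELECT product FROM orders GROUP BY product HAVING COUNT(*) > 1

Result:
product
-------
Laptop 
Webcam 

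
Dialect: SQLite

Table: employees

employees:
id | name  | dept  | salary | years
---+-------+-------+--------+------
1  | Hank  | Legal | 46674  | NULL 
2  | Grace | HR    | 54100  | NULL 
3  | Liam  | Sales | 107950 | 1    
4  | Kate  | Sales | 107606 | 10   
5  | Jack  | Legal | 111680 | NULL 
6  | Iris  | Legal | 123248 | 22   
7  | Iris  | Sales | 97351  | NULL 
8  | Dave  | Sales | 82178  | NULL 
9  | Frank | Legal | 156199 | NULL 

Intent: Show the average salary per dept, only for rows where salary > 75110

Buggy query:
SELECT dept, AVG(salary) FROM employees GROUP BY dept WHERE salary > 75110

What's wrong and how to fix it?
Bug: WHERE cannot follow GROUP BY

Fix: Place WHERE between FROM and GROUP BY

Corrected query:
SELECT dept, AVG(salary) FROM employees WHERE salary > 75110 GROUP BY dept

Result:
dept  | AVG(salary)  
------+--------------
Legal | 130375.666667
Sales | 98771.25     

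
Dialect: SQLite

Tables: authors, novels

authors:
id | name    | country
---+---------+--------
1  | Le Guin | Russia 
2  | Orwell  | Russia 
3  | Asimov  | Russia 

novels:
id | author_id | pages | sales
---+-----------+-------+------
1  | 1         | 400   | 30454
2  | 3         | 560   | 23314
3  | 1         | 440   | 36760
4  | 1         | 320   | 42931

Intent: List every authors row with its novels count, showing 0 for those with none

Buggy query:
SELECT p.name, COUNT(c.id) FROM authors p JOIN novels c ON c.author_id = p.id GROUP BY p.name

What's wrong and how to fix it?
Bug: An inner join excludes parents with zero children

Fix: Use LEFT JOIN so parents without children still appear (COUNT(c.id) gives 0)

Corrected query:
SELECT p.name, COUNT(c.id) FROM authors p LEFT JOIN novels c ON c.author_id = p.id GROUP BY p.name

Result:
name    | COUNT(c.id)
--------+------------
Asimov  | 1          
Le Guin | 3          
Orwell  | 0          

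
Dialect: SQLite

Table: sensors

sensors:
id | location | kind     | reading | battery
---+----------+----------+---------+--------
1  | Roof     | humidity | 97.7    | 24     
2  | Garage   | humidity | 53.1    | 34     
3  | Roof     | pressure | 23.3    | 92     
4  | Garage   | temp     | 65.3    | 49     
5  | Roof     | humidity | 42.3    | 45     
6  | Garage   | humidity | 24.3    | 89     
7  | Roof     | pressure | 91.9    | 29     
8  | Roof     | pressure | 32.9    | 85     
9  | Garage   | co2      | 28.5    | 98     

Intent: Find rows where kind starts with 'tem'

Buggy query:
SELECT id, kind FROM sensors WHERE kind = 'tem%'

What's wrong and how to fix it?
Bug: '=' compares the literal string including the % character; pattern matching needs LIKE

Fix: Use LIKE for wildcard pattern matching

Corrected query:
SELECT id, kind FROM sensors WHERE kind LIKE 'tem%'

Result:
id | kind
---+-----
4  | temp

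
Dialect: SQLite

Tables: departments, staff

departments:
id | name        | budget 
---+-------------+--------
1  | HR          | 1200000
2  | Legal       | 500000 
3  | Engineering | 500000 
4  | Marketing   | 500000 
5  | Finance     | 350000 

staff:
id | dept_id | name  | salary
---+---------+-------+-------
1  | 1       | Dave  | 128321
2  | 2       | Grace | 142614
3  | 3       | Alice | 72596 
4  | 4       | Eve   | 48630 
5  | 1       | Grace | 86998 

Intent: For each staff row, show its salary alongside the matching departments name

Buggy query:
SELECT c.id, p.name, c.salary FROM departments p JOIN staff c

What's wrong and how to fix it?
Bug: Missing join condition: each staff row is matched to all departments rows instead of just its own

Fix: Specify the join condition linking the foreign key to the parent id

Corrected query:
SELECT c.id, p.name, c.salary FROM departments p JOIN staff c ON c.dept_id = p.id

Result:
id | name        | salary
---+-------------+-------
1  | HR          | 128321
2  | Legal       | 142614
3  | Engineering | 72596 
4  | Marketing   | 48630 
5  | HR          | 86998 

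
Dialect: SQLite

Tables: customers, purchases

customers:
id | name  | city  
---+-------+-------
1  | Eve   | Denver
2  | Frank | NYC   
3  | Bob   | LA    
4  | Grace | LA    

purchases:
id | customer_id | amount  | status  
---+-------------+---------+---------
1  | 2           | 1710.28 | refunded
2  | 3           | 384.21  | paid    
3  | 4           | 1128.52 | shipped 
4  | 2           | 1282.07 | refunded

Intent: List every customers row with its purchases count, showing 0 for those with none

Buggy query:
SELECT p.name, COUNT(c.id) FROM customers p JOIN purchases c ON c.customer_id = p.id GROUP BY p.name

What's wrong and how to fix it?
Bug: INNER JOIN drops customers rows that have no matching purchases rows

Fix: Switch to LEFT JOIN to retain unmatched parent rows

Corrected query:
SELECT p.name, COUNT(c.id) FROM customers p LEFT JOIN purchases c ON c.customer_id = p.id GROUP BY p.name

Result:
name  | COUNT(c.id)
------+------------
Bob   | 1          
Eve   | 0          
Frank | 2          
Grace | 1          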